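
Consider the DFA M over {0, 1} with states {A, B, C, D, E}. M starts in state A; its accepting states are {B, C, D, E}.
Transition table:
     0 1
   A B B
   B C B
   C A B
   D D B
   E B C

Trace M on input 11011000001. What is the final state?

A --1--> B
B --1--> B
B --0--> C
C --1--> B
B --1--> B
B --0--> C
C --0--> A
A --0--> B
B --0--> C
C --0--> A
A --1--> B

B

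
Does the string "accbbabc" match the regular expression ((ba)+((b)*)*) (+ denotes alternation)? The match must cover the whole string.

no

Neither (ba) nor ((b)*)* matches accbbabc.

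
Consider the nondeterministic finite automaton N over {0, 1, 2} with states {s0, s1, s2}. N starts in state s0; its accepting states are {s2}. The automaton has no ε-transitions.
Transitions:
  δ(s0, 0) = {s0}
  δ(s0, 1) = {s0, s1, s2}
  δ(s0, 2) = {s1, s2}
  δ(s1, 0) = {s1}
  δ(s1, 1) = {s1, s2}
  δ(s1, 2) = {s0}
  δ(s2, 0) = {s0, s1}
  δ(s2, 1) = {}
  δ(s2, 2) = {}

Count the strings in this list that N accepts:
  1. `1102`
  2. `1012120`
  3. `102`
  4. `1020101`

`1102`: accepted
`1012120`: rejected
`102`: accepted
`1020101`: accepted

3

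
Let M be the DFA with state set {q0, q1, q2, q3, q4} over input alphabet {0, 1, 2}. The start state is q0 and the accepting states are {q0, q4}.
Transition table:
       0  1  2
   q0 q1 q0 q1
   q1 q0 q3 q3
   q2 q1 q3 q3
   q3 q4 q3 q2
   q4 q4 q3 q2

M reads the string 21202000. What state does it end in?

q0 --2--> q1
q1 --1--> q3
q3 --2--> q2
q2 --0--> q1
q1 --2--> q3
q3 --0--> q4
q4 --0--> q4
q4 --0--> q4

q4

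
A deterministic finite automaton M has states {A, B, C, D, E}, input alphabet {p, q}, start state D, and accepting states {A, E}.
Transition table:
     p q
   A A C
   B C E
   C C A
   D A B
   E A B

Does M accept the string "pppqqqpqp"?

D --p--> A
A --p--> A
A --p--> A
A --q--> C
C --q--> A
A --q--> C
C --p--> C
C --q--> A
A --p--> A
End in state A, which is an accepting state.

accepted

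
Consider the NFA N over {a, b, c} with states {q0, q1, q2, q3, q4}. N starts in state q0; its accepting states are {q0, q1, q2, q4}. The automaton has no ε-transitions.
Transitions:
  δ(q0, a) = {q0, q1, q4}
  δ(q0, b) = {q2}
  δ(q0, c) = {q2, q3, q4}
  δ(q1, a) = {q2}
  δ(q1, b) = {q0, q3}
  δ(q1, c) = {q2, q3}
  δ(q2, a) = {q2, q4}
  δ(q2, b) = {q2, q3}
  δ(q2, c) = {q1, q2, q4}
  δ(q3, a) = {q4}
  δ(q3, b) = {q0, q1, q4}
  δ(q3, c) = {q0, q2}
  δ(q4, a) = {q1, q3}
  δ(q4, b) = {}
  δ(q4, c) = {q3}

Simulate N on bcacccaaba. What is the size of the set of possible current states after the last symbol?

Start: {q0}
read b: {q2}
read c: {q1, q2, q4}
read a: {q1, q2, q3, q4}
read c: {q0, q1, q2, q3, q4}
read c: {q0, q1, q2, q3, q4}
read c: {q0, q1, q2, q3, q4}
read a: {q0, q1, q2, q3, q4}
read a: {q0, q1, q2, q3, q4}
read b: {q0, q1, q2, q3, q4}
read a: {q0, q1, q2, q3, q4}
Final reachable set {q0, q1, q2, q3, q4} has 5 states.

5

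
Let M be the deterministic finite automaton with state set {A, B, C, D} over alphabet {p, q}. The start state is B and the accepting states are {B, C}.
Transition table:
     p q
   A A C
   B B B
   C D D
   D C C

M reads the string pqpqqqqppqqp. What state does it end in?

B

B --p--> B
B --q--> B
B --p--> B
B --q--> B
B --q--> B
B --q--> B
B --q--> B
B --p--> B
B --p--> B
B --q--> B
B --q--> B
B --p--> B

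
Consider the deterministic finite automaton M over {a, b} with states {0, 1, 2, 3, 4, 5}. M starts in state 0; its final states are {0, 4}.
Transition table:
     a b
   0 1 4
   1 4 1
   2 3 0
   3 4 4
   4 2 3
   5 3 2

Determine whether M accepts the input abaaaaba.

0 --a--> 1
1 --b--> 1
1 --a--> 4
4 --a--> 2
2 --a--> 3
3 --a--> 4
4 --b--> 3
3 --a--> 4
End in state 4, which is an accepting state.

accepted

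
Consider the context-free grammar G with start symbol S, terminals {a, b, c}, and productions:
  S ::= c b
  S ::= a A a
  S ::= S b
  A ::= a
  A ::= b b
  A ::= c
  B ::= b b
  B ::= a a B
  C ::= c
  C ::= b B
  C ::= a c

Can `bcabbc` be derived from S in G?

no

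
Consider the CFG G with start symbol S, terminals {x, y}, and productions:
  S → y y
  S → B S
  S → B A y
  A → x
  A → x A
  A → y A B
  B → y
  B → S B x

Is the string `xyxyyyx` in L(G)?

no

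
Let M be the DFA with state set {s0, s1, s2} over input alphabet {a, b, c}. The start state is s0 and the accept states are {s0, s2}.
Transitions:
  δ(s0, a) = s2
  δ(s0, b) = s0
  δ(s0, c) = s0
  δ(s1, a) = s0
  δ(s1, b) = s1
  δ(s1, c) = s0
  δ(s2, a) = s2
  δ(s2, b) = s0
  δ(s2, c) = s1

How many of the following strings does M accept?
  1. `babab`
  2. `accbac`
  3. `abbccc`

2

`babab`: accepted
`accbac`: rejected
`abbccc`: accepted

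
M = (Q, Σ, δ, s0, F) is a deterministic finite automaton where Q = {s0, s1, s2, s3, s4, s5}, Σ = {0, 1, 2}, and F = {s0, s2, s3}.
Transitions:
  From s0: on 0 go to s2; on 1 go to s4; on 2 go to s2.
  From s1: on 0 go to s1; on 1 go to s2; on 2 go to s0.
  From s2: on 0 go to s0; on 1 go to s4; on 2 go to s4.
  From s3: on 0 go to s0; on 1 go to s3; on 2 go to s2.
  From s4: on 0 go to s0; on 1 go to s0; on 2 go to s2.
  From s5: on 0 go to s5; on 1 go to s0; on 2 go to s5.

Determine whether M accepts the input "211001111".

s0 --2--> s2
s2 --1--> s4
s4 --1--> s0
s0 --0--> s2
s2 --0--> s0
s0 --1--> s4
s4 --1--> s0
s0 --1--> s4
s4 --1--> s0
End in state s0, which is an accepting state.

accepted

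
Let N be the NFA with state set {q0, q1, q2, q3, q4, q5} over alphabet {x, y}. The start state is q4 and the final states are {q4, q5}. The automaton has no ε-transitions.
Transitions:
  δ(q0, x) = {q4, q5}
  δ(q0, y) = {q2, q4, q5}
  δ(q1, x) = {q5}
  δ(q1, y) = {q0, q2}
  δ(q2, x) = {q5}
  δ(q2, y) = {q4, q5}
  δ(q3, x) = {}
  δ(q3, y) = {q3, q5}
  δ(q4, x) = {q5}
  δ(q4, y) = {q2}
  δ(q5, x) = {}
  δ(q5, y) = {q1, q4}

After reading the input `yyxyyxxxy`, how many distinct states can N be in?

Start: {q4}
read y: {q2}
read y: {q4, q5}
read x: {q5}
read y: {q1, q4}
read y: {q0, q2}
read x: {q4, q5}
read x: {q5}
read x: {}
The reachable set is empty and stays empty for the remaining 1 symbol.
Final reachable set {} has 0 states.

0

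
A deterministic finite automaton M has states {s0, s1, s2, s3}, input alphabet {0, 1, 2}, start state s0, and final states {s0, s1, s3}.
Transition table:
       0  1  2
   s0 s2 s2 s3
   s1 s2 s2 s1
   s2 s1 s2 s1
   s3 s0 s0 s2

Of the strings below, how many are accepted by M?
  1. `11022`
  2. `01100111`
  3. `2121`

`11022`: accepted
`01100111`: rejected
`2121`: accepted

2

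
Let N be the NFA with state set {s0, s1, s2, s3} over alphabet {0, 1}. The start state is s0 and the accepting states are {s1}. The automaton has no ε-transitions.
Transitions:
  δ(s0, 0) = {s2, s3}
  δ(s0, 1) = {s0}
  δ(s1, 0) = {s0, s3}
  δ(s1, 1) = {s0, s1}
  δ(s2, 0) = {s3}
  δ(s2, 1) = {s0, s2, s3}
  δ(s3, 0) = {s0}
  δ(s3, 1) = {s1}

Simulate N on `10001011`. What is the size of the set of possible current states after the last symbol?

4

Start: {s0}
read 1: {s0}
read 0: {s2, s3}
read 0: {s0, s3}
read 0: {s0, s2, s3}
read 1: {s0, s1, s2, s3}
read 0: {s0, s2, s3}
read 1: {s0, s1, s2, s3}
read 1: {s0, s1, s2, s3}
Final reachable set {s0, s1, s2, s3} has 4 states.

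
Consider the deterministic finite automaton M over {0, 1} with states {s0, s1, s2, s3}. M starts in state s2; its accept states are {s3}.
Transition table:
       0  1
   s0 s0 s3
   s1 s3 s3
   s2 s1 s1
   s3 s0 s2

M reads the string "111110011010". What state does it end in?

s2 --1--> s1
s1 --1--> s3
s3 --1--> s2
s2 --1--> s1
s1 --1--> s3
s3 --0--> s0
s0 --0--> s0
s0 --1--> s3
s3 --1--> s2
s2 --0--> s1
s1 --1--> s3
s3 --0--> s0

s0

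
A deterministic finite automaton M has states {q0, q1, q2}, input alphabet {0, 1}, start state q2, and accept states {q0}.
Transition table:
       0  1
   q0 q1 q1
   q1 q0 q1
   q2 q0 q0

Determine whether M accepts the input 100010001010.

q2 --1--> q0
q0 --0--> q1
q1 --0--> q0
q0 --0--> q1
q1 --1--> q1
q1 --0--> q0
q0 --0--> q1
q1 --0--> q0
q0 --1--> q1
q1 --0--> q0
q0 --1--> q1
q1 --0--> q0
End in state q0, which is an accepting state.

accepted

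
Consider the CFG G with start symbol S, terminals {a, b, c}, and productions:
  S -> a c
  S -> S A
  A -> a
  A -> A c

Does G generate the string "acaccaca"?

S ⇒ SA ⇒ SAA ⇒ SAAA ⇒ acAAA ⇒ acAcAA ⇒ acAccAA ⇒ acaccAA ⇒ acaccAcA ⇒ acaccacA ⇒ acaccaca

yes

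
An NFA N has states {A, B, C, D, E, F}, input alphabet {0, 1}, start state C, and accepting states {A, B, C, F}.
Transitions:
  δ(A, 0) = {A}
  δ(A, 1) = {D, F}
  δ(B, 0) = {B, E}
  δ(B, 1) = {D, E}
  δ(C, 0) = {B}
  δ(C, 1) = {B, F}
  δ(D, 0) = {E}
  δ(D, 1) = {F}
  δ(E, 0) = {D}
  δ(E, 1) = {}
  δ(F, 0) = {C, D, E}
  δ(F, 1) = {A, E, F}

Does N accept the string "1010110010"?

accepted

Start: {C}
read 1: {B, F}
read 0: {B, C, D, E}
read 1: {B, D, E, F}
read 0: {B, C, D, E}
read 1: {B, D, E, F}
read 1: {A, D, E, F}
read 0: {A, C, D, E}
read 0: {A, B, D, E}
read 1: {D, E, F}
read 0: {C, D, E}
Reachable ∩ accepting = {C} — nonempty.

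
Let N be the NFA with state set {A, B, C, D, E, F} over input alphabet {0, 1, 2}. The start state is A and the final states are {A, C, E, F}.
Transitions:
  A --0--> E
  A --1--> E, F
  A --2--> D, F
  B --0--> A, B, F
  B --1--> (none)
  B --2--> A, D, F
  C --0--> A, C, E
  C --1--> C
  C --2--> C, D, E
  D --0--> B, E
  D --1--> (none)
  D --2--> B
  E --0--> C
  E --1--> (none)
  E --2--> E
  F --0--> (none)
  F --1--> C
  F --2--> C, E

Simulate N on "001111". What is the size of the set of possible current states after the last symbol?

Start: {A}
read 0: {E}
read 0: {C}
read 1: {C}
read 1: {C}
read 1: {C}
read 1: {C}
Final reachable set {C} has 1 state.

1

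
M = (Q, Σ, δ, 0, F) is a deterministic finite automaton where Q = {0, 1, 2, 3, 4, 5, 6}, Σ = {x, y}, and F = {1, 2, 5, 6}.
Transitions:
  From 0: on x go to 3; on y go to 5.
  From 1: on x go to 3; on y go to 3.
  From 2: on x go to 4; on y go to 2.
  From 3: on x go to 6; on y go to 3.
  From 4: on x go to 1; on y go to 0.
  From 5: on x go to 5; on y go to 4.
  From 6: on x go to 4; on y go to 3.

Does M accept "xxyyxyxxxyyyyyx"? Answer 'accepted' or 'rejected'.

0 --x--> 3
3 --x--> 6
6 --y--> 3
3 --y--> 3
3 --x--> 6
6 --y--> 3
3 --x--> 6
6 --x--> 4
4 --x--> 1
1 --y--> 3
3 --y--> 3
3 --y--> 3
3 --y--> 3
3 --y--> 3
3 --x--> 6
End in state 6, which is an accepting state.

accepted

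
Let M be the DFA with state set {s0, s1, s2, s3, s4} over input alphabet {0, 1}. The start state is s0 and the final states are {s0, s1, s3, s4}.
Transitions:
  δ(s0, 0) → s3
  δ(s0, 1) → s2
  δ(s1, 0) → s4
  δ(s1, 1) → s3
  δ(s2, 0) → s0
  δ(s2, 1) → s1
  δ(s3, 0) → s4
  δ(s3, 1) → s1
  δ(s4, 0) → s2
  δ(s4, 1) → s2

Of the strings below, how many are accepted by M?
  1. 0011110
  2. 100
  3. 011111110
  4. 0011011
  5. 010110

5

0011110: accepted
100: accepted
011111110: accepted
0011011: accepted
010110: accepted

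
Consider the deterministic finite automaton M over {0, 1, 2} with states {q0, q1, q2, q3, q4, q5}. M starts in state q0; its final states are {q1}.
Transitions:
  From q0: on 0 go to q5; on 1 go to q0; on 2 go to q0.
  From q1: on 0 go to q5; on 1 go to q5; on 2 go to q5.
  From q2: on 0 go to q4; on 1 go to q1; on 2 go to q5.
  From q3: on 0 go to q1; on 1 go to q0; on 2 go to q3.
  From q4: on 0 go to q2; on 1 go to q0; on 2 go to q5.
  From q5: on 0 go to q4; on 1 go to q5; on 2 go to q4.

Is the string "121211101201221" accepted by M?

rejected

q0 --1--> q0
q0 --2--> q0
q0 --1--> q0
q0 --2--> q0
q0 --1--> q0
q0 --1--> q0
q0 --1--> q0
q0 --0--> q5
q5 --1--> q5
q5 --2--> q4
q4 --0--> q2
q2 --1--> q1
q1 --2--> q5
q5 --2--> q4
q4 --1--> q0
End in state q0, which is not an accepting state.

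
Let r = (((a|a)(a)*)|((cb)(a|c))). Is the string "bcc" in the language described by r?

no

Neither ((a|a)(a)*) nor ((cb)(a|c)) matches bcc.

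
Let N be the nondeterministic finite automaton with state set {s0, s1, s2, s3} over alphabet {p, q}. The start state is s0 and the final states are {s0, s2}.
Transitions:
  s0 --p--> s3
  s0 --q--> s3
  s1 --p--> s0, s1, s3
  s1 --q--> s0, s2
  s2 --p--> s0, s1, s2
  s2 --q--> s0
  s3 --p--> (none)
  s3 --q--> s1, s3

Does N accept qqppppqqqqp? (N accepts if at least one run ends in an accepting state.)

accepted

Start: {s0}
read q: {s3}
read q: {s1, s3}
read p: {s0, s1, s3}
read p: {s0, s1, s3}
read p: {s0, s1, s3}
read p: {s0, s1, s3}
read q: {s0, s1, s2, s3}
read q: {s0, s1, s2, s3}
read q: {s0, s1, s2, s3}
read q: {s0, s1, s2, s3}
read p: {s0, s1, s2, s3}
Reachable ∩ accepting = {s0, s2} — nonempty.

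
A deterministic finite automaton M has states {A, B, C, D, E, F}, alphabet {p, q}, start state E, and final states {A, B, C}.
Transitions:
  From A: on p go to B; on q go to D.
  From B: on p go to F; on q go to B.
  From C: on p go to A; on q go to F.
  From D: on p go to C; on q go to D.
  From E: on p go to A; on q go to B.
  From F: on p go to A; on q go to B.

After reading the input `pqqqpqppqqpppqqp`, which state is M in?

E --p--> A
A --q--> D
D --q--> D
D --q--> D
D --p--> C
C --q--> F
F --p--> A
A --p--> B
B --q--> B
B --q--> B
B --p--> F
F --p--> A
A --p--> B
B --q--> B
B --q--> B
B --p--> F

F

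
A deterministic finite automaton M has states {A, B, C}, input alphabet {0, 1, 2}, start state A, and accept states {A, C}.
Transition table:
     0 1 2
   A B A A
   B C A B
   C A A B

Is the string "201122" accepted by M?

accepted

A --2--> A
A --0--> B
B --1--> A
A --1--> A
A --2--> A
A --2--> A
End in state A, which is an accepting state.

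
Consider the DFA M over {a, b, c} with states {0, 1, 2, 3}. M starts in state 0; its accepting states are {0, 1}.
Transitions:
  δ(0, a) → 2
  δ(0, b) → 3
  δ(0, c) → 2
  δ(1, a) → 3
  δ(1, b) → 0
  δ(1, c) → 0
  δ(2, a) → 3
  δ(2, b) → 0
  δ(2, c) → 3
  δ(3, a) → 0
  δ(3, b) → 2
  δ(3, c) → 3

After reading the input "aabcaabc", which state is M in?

2

0 --a--> 2
2 --a--> 3
3 --b--> 2
2 --c--> 3
3 --a--> 0
0 --a--> 2
2 --b--> 0
0 --c--> 2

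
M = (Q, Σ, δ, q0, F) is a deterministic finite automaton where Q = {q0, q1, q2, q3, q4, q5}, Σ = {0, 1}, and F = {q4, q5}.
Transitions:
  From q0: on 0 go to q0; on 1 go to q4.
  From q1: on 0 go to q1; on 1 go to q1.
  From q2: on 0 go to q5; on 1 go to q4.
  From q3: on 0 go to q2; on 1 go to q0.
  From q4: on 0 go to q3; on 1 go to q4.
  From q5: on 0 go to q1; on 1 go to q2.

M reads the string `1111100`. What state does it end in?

q0 --1--> q4
q4 --1--> q4
q4 --1--> q4
q4 --1--> q4
q4 --1--> q4
q4 --0--> q3
q3 --0--> q2

q2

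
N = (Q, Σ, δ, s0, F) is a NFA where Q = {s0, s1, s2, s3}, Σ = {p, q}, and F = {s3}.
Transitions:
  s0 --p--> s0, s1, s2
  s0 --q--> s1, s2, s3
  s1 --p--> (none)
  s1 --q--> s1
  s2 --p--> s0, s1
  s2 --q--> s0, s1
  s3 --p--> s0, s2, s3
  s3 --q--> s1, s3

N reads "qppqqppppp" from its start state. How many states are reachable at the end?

4

Start: {s0}
read q: {s1, s2, s3}
read p: {s0, s1, s2, s3}
read p: {s0, s1, s2, s3}
read q: {s0, s1, s2, s3}
read q: {s0, s1, s2, s3}
read p: {s0, s1, s2, s3}
read p: {s0, s1, s2, s3}
read p: {s0, s1, s2, s3}
read p: {s0, s1, s2, s3}
read p: {s0, s1, s2, s3}
Final reachable set {s0, s1, s2, s3} has 4 states.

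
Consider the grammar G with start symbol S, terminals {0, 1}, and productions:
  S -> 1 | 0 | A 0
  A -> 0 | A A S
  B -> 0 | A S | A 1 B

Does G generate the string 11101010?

no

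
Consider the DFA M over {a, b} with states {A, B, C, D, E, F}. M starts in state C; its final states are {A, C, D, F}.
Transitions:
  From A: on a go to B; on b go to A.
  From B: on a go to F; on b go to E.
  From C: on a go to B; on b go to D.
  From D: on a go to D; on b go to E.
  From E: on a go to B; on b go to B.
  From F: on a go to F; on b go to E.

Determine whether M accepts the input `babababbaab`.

rejected

C --b--> D
D --a--> D
D --b--> E
E --a--> B
B --b--> E
E --a--> B
B --b--> E
E --b--> B
B --a--> F
F --a--> F
F --b--> E
End in state E, which is not an accepting state.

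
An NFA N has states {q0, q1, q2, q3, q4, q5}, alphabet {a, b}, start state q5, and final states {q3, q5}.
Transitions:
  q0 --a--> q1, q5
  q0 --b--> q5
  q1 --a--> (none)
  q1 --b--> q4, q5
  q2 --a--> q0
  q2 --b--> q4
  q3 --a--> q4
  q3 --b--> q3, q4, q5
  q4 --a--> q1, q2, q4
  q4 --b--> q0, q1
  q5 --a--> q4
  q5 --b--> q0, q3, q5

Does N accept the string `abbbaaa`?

Start: {q5}
read a: {q4}
read b: {q0, q1}
read b: {q4, q5}
read b: {q0, q1, q3, q5}
read a: {q1, q4, q5}
read a: {q1, q2, q4}
read a: {q0, q1, q2, q4}
Reachable ∩ accepting = {} — empty.

rejected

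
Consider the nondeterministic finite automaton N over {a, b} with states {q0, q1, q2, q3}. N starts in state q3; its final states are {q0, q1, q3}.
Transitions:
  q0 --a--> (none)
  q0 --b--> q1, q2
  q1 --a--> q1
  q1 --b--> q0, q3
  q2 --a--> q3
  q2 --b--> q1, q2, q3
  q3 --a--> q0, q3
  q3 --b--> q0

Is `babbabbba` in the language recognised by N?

Start: {q3}
read b: {q0}
read a: {}
The reachable set is empty and stays empty for the remaining 7 symbols.
Reachable ∩ accepting = {} — empty.

rejected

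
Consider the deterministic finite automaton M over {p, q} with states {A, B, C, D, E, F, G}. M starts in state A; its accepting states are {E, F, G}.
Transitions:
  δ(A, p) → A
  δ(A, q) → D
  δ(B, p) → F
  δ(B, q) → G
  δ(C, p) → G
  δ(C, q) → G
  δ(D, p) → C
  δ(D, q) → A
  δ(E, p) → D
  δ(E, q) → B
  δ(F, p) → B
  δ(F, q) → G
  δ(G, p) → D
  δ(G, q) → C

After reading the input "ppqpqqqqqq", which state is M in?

C

A --p--> A
A --p--> A
A --q--> D
D --p--> C
C --q--> G
G --q--> C
C --q--> G
G --q--> C
C --q--> G
G --q--> C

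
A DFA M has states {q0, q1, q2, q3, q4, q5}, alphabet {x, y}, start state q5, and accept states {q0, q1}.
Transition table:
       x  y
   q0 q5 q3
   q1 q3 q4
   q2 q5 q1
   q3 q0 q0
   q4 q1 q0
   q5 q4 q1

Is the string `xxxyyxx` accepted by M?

q5 --x--> q4
q4 --x--> q1
q1 --x--> q3
q3 --y--> q0
q0 --y--> q3
q3 --x--> q0
q0 --x--> q5
End in state q5, which is not an accepting state.

rejected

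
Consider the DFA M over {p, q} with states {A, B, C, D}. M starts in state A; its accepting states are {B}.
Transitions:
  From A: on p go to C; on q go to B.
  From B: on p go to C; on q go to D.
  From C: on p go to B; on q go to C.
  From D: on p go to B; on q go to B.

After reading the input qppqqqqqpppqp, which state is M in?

B

A --q--> B
B --p--> C
C --p--> B
B --q--> D
D --q--> B
B --q--> D
D --q--> B
B --q--> D
D --p--> B
B --p--> C
C --p--> B
B --q--> D
D --p--> B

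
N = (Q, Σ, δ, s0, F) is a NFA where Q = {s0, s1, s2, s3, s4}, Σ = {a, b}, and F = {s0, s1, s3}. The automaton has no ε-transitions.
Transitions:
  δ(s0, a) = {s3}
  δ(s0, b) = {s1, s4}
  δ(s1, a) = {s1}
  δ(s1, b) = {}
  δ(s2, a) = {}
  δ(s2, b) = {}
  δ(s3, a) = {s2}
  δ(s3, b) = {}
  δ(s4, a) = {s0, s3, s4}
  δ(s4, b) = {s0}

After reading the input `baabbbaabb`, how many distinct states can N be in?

3

Start: {s0}
read b: {s1, s4}
read a: {s0, s1, s3, s4}
read a: {s0, s1, s2, s3, s4}
read b: {s0, s1, s4}
read b: {s0, s1, s4}
read b: {s0, s1, s4}
read a: {s0, s1, s3, s4}
read a: {s0, s1, s2, s3, s4}
read b: {s0, s1, s4}
read b: {s0, s1, s4}
Final reachable set {s0, s1, s4} has 3 states.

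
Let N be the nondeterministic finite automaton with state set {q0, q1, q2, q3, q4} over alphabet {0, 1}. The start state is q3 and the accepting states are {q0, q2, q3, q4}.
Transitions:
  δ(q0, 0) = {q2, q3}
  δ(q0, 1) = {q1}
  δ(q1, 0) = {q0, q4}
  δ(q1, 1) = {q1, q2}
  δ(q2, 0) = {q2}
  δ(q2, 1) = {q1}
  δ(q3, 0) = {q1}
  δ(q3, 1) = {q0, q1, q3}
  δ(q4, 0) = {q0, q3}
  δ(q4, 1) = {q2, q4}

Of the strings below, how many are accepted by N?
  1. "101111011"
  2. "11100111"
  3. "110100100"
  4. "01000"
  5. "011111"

5

"101111011": accepted
"11100111": accepted
"110100100": accepted
"01000": accepted
"011111": accepted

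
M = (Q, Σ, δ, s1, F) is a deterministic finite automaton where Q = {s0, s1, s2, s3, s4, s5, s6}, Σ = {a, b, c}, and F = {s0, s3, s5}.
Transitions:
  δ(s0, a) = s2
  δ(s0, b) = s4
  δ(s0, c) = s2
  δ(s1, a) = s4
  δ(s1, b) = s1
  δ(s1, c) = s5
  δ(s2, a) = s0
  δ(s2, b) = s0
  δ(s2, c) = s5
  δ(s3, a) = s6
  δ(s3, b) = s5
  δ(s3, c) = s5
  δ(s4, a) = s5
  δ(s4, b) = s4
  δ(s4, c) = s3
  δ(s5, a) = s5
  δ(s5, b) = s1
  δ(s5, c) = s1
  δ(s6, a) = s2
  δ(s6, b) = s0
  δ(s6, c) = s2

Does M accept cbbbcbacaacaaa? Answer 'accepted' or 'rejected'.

s1 --c--> s5
s5 --b--> s1
s1 --b--> s1
s1 --b--> s1
s1 --c--> s5
s5 --b--> s1
s1 --a--> s4
s4 --c--> s3
s3 --a--> s6
s6 --a--> s2
s2 --c--> s5
s5 --a--> s5
s5 --a--> s5
s5 --a--> s5
End in state s5, which is an accepting state.

accepted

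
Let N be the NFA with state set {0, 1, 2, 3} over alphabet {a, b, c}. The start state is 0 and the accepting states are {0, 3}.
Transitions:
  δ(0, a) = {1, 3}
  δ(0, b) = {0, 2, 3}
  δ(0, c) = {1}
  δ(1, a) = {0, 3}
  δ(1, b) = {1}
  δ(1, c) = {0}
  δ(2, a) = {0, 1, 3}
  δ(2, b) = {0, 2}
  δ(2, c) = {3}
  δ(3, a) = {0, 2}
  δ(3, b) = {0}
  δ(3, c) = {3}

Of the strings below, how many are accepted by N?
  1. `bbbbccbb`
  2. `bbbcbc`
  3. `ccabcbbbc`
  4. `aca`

4

`bbbbccbb`: accepted
`bbbcbc`: accepted
`ccabcbbbc`: accepted
`aca`: accepted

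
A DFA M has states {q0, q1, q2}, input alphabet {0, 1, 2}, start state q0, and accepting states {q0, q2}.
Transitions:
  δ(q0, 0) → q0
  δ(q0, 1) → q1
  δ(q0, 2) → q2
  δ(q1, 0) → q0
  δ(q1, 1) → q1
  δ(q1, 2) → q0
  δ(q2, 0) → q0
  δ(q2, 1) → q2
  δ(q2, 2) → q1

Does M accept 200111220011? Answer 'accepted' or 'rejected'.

rejected

q0 --2--> q2
q2 --0--> q0
q0 --0--> q0
q0 --1--> q1
q1 --1--> q1
q1 --1--> q1
q1 --2--> q0
q0 --2--> q2
q2 --0--> q0
q0 --0--> q0
q0 --1--> q1
q1 --1--> q1
End in state q1, which is not an accepting state.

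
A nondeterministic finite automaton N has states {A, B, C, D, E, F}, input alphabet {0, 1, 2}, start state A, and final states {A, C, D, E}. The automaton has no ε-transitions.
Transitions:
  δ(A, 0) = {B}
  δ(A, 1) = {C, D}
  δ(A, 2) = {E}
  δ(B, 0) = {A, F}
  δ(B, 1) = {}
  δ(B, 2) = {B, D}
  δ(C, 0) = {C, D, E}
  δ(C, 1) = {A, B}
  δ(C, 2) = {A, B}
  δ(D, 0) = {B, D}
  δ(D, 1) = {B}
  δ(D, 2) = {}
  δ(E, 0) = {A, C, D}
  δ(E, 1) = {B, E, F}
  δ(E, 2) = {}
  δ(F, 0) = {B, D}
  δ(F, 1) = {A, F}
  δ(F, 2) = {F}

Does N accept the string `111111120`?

accepted

Start: {A}
read 1: {C, D}
read 1: {A, B}
read 1: {C, D}
read 1: {A, B}
read 1: {C, D}
read 1: {A, B}
read 1: {C, D}
read 2: {A, B}
read 0: {A, B, F}
Reachable ∩ accepting = {A} — nonempty.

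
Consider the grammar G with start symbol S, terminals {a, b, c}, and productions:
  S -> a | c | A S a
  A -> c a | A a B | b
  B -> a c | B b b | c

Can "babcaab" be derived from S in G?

no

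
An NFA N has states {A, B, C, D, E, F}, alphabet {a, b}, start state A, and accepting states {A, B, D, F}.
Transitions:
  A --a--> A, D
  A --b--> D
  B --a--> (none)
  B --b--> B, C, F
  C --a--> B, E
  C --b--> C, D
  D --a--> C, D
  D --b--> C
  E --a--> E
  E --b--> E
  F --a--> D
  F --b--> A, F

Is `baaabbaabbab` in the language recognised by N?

Start: {A}
read b: {D}
read a: {C, D}
read a: {B, C, D, E}
read a: {B, C, D, E}
read b: {B, C, D, E, F}
read b: {A, B, C, D, E, F}
read a: {A, B, C, D, E}
read a: {A, B, C, D, E}
read b: {B, C, D, E, F}
read b: {A, B, C, D, E, F}
read a: {A, B, C, D, E}
read b: {B, C, D, E, F}
Reachable ∩ accepting = {B, D, F} — nonempty.

accepted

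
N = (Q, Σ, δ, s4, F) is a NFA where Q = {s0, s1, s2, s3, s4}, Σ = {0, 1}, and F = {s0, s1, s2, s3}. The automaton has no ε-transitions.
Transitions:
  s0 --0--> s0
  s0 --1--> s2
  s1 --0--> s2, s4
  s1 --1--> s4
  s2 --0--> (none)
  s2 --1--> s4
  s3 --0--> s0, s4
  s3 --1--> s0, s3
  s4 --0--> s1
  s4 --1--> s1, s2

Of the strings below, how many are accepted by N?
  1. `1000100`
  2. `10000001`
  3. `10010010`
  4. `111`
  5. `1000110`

4

`1000100`: accepted
`10000001`: rejected
`10010010`: accepted
`111`: accepted
`1000110`: accepted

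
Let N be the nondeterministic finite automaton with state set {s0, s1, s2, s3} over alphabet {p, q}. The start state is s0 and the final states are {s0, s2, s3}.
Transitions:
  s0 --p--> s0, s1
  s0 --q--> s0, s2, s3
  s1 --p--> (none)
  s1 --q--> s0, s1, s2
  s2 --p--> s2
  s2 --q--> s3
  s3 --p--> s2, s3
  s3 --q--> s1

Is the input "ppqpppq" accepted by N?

accepted

Start: {s0}
read p: {s0, s1}
read p: {s0, s1}
read q: {s0, s1, s2, s3}
read p: {s0, s1, s2, s3}
read p: {s0, s1, s2, s3}
read p: {s0, s1, s2, s3}
read q: {s0, s1, s2, s3}
Reachable ∩ accepting = {s0, s2, s3} — nonempty.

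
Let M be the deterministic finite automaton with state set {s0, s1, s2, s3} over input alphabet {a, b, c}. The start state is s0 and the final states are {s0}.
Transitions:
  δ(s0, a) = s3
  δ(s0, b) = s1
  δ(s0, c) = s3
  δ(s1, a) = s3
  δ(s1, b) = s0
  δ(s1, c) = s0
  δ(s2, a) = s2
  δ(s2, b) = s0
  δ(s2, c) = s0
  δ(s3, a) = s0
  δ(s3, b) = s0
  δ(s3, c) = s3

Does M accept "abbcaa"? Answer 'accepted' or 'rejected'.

accepted

s0 --a--> s3
s3 --b--> s0
s0 --b--> s1
s1 --c--> s0
s0 --a--> s3
s3 --a--> s0
End in state s0, which is an accepting state.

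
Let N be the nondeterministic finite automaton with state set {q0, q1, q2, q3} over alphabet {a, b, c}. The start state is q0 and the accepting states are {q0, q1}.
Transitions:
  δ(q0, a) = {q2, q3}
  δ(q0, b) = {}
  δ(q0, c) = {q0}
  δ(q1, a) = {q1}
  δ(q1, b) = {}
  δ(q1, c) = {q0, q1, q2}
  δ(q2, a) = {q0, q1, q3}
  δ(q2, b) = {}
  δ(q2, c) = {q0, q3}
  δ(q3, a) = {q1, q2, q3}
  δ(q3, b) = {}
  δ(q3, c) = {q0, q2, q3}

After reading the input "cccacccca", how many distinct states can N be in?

4

Start: {q0}
read c: {q0}
read c: {q0}
read c: {q0}
read a: {q2, q3}
read c: {q0, q2, q3}
read c: {q0, q2, q3}
read c: {q0, q2, q3}
read c: {q0, q2, q3}
read a: {q0, q1, q2, q3}
Final reachable set {q0, q1, q2, q3} has 4 states.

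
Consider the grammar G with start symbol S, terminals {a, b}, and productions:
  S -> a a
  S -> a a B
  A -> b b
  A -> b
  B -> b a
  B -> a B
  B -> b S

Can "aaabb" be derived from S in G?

no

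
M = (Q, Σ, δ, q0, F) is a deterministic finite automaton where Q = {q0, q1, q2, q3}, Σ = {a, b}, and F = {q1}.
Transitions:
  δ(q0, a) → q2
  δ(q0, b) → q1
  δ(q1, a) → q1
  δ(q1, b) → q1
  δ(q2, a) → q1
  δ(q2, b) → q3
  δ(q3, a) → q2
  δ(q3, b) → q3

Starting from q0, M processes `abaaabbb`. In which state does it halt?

q0 --a--> q2
q2 --b--> q3
q3 --a--> q2
q2 --a--> q1
q1 --a--> q1
q1 --b--> q1
q1 --b--> q1
q1 --b--> q1

q1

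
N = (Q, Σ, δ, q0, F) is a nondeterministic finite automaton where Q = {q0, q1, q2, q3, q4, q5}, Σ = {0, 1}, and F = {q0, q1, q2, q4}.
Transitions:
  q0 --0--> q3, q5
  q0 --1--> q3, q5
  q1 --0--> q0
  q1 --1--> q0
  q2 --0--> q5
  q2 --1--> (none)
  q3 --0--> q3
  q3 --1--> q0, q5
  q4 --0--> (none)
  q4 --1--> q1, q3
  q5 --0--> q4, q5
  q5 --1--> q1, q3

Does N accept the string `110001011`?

accepted

Start: {q0}
read 1: {q3, q5}
read 1: {q0, q1, q3, q5}
read 0: {q0, q3, q4, q5}
read 0: {q3, q4, q5}
read 0: {q3, q4, q5}
read 1: {q0, q1, q3, q5}
read 0: {q0, q3, q4, q5}
read 1: {q0, q1, q3, q5}
read 1: {q0, q1, q3, q5}
Reachable ∩ accepting = {q0, q1} — nonempty.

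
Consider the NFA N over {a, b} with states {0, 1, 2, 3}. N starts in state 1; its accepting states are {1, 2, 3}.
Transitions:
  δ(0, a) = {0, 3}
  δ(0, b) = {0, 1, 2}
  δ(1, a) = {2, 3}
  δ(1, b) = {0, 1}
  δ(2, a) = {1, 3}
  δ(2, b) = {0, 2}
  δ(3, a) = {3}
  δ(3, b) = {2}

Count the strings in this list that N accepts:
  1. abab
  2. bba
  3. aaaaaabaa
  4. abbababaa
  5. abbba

5

abab: accepted
bba: accepted
aaaaaabaa: accepted
abbababaa: accepted
abbba: accepted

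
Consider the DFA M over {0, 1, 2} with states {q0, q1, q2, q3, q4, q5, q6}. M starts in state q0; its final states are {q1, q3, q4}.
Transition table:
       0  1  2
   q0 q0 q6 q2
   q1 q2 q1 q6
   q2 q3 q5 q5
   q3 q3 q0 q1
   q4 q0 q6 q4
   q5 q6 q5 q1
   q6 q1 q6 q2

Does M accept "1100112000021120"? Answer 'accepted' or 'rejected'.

accepted

q0 --1--> q6
q6 --1--> q6
q6 --0--> q1
q1 --0--> q2
q2 --1--> q5
q5 --1--> q5
q5 --2--> q1
q1 --0--> q2
q2 --0--> q3
q3 --0--> q3
q3 --0--> q3
q3 --2--> q1
q1 --1--> q1
q1 --1--> q1
q1 --2--> q6
q6 --0--> q1
End in state q1, which is an accepting state.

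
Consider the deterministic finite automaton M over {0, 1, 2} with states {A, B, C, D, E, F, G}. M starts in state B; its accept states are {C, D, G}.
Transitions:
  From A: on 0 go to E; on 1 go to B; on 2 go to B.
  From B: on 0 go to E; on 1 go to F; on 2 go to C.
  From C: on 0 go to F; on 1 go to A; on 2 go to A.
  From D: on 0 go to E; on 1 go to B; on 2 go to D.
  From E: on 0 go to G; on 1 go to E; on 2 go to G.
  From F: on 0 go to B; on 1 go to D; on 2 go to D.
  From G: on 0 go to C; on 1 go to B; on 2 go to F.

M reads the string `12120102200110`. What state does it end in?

G

B --1--> F
F --2--> D
D --1--> B
B --2--> C
C --0--> F
F --1--> D
D --0--> E
E --2--> G
G --2--> F
F --0--> B
B --0--> E
E --1--> E
E --1--> E
E --0--> G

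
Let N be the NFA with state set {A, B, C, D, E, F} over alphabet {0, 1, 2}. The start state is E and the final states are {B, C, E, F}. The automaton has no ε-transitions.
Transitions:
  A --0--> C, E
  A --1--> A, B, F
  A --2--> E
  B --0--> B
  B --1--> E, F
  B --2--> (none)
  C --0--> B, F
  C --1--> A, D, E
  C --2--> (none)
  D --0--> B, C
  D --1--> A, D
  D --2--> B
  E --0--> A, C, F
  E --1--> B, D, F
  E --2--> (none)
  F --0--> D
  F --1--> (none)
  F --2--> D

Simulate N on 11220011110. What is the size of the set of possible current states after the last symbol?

Start: {E}
read 1: {B, D, F}
read 1: {A, D, E, F}
read 2: {B, D, E}
read 2: {B}
read 0: {B}
read 0: {B}
read 1: {E, F}
read 1: {B, D, F}
read 1: {A, D, E, F}
read 1: {A, B, D, F}
read 0: {B, C, D, E}
Final reachable set {B, C, D, E} has 4 states.

4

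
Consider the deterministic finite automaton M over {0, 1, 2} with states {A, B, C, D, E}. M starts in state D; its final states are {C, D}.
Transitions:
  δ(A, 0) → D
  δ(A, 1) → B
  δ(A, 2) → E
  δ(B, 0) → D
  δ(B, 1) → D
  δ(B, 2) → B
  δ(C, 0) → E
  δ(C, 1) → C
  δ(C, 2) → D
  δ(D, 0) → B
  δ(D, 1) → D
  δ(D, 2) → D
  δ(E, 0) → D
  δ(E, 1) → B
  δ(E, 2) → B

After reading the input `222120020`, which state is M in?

D --2--> D
D --2--> D
D --2--> D
D --1--> D
D --2--> D
D --0--> B
B --0--> D
D --2--> D
D --0--> B

B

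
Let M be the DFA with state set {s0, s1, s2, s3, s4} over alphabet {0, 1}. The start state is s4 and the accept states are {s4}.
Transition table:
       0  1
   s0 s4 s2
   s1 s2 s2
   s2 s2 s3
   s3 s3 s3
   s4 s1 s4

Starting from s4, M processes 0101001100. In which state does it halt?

s3

s4 --0--> s1
s1 --1--> s2
s2 --0--> s2
s2 --1--> s3
s3 --0--> s3
s3 --0--> s3
s3 --1--> s3
s3 --1--> s3
s3 --0--> s3
s3 --0--> s3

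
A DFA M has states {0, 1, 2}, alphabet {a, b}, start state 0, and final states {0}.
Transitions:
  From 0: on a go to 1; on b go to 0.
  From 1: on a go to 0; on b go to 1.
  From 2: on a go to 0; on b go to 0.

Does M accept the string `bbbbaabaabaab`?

accepted

0 --b--> 0
0 --b--> 0
0 --b--> 0
0 --b--> 0
0 --a--> 1
1 --a--> 0
0 --b--> 0
0 --a--> 1
1 --a--> 0
0 --b--> 0
0 --a--> 1
1 --a--> 0
0 --b--> 0
End in state 0, which is an accepting state.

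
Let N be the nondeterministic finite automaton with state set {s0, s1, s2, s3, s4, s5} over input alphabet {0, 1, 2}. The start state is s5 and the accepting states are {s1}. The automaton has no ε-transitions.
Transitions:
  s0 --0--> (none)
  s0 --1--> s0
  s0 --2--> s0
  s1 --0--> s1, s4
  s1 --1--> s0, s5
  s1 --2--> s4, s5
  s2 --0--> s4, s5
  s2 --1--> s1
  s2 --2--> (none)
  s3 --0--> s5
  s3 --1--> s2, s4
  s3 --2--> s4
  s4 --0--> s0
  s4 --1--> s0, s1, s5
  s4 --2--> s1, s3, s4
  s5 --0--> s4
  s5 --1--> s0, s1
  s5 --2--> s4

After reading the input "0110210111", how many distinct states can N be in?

Start: {s5}
read 0: {s4}
read 1: {s0, s1, s5}
read 1: {s0, s1, s5}
read 0: {s1, s4}
read 2: {s1, s3, s4, s5}
read 1: {s0, s1, s2, s4, s5}
read 0: {s0, s1, s4, s5}
read 1: {s0, s1, s5}
read 1: {s0, s1, s5}
read 1: {s0, s1, s5}
Final reachable set {s0, s1, s5} has 3 states.

3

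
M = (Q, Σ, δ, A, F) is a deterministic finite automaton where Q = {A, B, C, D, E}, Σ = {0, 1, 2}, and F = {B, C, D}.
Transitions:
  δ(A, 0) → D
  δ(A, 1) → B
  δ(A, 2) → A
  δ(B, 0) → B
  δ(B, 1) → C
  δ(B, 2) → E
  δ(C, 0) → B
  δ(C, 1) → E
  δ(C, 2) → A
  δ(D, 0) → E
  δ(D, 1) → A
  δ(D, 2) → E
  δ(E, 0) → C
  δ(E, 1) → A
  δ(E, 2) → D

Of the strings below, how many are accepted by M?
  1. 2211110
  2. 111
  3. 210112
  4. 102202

3

2211110: accepted
111: rejected
210112: accepted
102202: accepted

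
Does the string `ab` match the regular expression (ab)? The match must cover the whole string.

yes

Split as a·b: a matches a and b matches b.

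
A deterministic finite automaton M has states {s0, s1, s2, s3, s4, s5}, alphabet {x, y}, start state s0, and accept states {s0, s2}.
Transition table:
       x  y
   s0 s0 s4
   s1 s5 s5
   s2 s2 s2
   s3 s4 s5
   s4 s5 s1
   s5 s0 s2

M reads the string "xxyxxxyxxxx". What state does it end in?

s0 --x--> s0
s0 --x--> s0
s0 --y--> s4
s4 --x--> s5
s5 --x--> s0
s0 --x--> s0
s0 --y--> s4
s4 --x--> s5
s5 --x--> s0
s0 --x--> s0
s0 --x--> s0

s0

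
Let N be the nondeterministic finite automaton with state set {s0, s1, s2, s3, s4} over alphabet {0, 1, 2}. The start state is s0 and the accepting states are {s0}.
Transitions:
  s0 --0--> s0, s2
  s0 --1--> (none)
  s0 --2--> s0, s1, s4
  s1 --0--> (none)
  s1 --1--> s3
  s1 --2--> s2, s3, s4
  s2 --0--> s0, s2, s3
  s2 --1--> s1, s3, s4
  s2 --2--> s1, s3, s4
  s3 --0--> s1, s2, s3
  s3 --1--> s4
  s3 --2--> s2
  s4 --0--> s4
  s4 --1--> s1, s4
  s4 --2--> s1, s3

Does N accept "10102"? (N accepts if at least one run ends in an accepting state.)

rejected

Start: {s0}
read 1: {}
The reachable set is empty and stays empty for the remaining 4 symbols.
Reachable ∩ accepting = {} — empty.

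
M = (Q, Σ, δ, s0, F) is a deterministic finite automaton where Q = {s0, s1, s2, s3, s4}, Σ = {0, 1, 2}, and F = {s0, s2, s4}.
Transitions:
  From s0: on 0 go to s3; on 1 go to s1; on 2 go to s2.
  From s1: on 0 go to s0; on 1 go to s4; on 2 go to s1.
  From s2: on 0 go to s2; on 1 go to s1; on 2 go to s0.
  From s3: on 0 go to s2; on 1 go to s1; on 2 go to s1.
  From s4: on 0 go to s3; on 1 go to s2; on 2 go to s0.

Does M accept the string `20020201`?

rejected

s0 --2--> s2
s2 --0--> s2
s2 --0--> s2
s2 --2--> s0
s0 --0--> s3
s3 --2--> s1
s1 --0--> s0
s0 --1--> s1
End in state s1, which is not an accepting state.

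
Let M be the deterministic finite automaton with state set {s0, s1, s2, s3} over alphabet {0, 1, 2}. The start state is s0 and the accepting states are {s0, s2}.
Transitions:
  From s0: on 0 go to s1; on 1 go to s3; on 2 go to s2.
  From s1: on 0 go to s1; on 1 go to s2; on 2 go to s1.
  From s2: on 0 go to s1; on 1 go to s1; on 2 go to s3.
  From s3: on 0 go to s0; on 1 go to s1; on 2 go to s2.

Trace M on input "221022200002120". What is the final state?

s0 --2--> s2
s2 --2--> s3
s3 --1--> s1
s1 --0--> s1
s1 --2--> s1
s1 --2--> s1
s1 --2--> s1
s1 --0--> s1
s1 --0--> s1
s1 --0--> s1
s1 --0--> s1
s1 --2--> s1
s1 --1--> s2
s2 --2--> s3
s3 --0--> s0

s0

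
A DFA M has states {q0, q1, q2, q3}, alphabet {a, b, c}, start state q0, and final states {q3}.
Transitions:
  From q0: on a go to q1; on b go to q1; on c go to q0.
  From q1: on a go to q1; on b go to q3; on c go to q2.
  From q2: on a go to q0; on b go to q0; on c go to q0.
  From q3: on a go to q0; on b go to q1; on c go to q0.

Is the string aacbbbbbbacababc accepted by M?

rejected

q0 --a--> q1
q1 --a--> q1
q1 --c--> q2
q2 --b--> q0
q0 --b--> q1
q1 --b--> q3
q3 --b--> q1
q1 --b--> q3
q3 --b--> q1
q1 --a--> q1
q1 --c--> q2
q2 --a--> q0
q0 --b--> q1
q1 --a--> q1
q1 --b--> q3
q3 --c--> q0
End in state q0, which is not an accepting state.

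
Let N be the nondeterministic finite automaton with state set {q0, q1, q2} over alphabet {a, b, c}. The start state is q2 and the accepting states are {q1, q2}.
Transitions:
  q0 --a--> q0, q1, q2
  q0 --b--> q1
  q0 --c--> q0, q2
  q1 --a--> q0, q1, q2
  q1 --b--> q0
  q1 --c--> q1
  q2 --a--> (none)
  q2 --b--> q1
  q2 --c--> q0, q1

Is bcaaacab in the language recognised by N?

Start: {q2}
read b: {q1}
read c: {q1}
read a: {q0, q1, q2}
read a: {q0, q1, q2}
read a: {q0, q1, q2}
read c: {q0, q1, q2}
read a: {q0, q1, q2}
read b: {q0, q1}
Reachable ∩ accepting = {q1} — nonempty.

accepted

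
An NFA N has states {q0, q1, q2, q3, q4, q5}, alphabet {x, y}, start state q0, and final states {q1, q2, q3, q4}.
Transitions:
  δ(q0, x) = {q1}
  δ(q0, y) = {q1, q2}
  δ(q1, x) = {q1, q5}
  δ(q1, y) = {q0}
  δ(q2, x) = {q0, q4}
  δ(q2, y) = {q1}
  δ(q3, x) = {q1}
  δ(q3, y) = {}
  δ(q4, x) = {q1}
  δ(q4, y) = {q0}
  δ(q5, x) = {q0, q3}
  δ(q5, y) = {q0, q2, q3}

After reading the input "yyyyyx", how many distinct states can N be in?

Start: {q0}
read y: {q1, q2}
read y: {q0, q1}
read y: {q0, q1, q2}
read y: {q0, q1, q2}
read y: {q0, q1, q2}
read x: {q0, q1, q4, q5}
Final reachable set {q0, q1, q4, q5} has 4 states.

4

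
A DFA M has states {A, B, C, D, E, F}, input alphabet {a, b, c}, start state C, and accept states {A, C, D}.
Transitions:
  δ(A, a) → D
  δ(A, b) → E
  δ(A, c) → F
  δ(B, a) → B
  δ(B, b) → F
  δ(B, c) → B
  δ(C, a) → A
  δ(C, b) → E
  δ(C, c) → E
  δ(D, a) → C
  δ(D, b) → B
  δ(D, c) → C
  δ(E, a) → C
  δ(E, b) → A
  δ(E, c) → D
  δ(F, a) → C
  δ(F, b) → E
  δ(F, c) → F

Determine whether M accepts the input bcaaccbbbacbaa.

C --b--> E
E --c--> D
D --a--> C
C --a--> A
A --c--> F
F --c--> F
F --b--> E
E --b--> A
A --b--> E
E --a--> C
C --c--> E
E --b--> A
A --a--> D
D --a--> C
End in state C, which is an accepting state.

accepted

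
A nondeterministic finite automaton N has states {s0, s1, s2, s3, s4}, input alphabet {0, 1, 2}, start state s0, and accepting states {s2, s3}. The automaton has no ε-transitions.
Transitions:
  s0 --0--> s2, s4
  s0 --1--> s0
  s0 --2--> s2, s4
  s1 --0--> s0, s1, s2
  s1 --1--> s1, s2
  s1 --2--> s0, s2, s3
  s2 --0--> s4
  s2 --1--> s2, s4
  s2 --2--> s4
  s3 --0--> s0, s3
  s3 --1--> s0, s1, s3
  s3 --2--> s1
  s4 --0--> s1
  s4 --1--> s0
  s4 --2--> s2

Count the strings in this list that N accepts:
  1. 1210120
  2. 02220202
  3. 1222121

1210120: accepted
02220202: accepted
1222121: accepted

3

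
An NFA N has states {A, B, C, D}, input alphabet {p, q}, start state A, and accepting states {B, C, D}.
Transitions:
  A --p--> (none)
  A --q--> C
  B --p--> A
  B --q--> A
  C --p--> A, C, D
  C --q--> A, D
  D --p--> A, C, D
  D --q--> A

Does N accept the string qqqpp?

Start: {A}
read q: {C}
read q: {A, D}
read q: {A, C}
read p: {A, C, D}
read p: {A, C, D}
Reachable ∩ accepting = {C, D} — nonempty.

accepted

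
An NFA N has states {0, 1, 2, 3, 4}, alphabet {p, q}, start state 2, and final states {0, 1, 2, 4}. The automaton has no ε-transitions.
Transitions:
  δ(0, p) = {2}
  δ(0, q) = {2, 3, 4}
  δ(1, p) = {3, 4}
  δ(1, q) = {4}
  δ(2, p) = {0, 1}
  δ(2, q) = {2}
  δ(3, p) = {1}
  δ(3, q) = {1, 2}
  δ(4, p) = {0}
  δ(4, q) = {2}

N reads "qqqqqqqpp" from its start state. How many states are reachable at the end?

3

Start: {2}
read q: {2}
read q: {2}
read q: {2}
read q: {2}
read q: {2}
read q: {2}
read q: {2}
read p: {0, 1}
read p: {2, 3, 4}
Final reachable set {2, 3, 4} has 3 states.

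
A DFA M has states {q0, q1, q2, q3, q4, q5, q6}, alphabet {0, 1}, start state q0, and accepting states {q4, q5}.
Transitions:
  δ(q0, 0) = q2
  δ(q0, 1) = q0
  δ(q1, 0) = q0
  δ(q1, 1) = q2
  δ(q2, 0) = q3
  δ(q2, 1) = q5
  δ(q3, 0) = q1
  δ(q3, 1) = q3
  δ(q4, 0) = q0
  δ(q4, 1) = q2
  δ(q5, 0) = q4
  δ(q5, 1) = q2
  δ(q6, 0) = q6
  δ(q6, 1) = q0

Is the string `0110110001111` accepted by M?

q0 --0--> q2
q2 --1--> q5
q5 --1--> q2
q2 --0--> q3
q3 --1--> q3
q3 --1--> q3
q3 --0--> q1
q1 --0--> q0
q0 --0--> q2
q2 --1--> q5
q5 --1--> q2
q2 --1--> q5
q5 --1--> q2
End in state q2, which is not an accepting state.

rejected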